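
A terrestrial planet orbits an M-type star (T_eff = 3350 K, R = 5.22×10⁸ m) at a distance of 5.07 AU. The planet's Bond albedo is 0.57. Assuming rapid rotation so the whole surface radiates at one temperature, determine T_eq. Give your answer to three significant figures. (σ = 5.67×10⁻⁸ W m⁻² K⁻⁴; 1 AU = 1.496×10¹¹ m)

T_eq ≈ 50.3 K

d = 5.07 AU = 7.58×10¹¹ m.
L = 4πR_⋆²σT_⋆⁴ = 4π(5.22×10⁸)² × 5.67×10⁻⁸ × (3350)⁴ = 2.45×10²⁵ W.
S = L/(4πd²) = 3.38 W m⁻².
Energy balance: absorbed = emitted ⇒ πR²·S(1−A) = 4πR²·σT_eq⁴, so T_eq⁴ = S(1−A)/(4σ).
T_eq = [3.38 × 0.43 / (4 × 5.67×10⁻⁸)]^(1/4) = (6.41×10⁶)^(1/4) = 50.3 K.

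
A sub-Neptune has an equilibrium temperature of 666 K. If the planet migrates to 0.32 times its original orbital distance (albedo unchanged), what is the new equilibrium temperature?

T_eq ≈ 1180 K

T_eq ∝ L^(1/4) · d^(−1/2).
T′ = 666 / 0.32^(1/2) = 1180 K.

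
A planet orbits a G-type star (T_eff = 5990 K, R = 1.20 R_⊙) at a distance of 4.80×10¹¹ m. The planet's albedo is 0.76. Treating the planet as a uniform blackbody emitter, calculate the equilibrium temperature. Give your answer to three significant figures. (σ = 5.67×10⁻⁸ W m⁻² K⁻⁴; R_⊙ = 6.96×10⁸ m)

T_eq ≈ 124 K

R_⋆ = 1.20 × 6.96×10⁸ = 8.35×10⁸ m.
L = 4πR_⋆²σT_⋆⁴ = 4π(8.35×10⁸)² × 5.67×10⁻⁸ × (5990)⁴ = 6.40×10²⁶ W.
S = L/(4πd²) = 221 W m⁻².
Energy balance: absorbed = emitted ⇒ πR²·S(1−A) = 4πR²·σT_eq⁴, so T_eq⁴ = S(1−A)/(4σ).
T_eq = [221 × 0.24 / (4 × 5.67×10⁻⁸)]^(1/4) = (2.34×10⁸)^(1/4) = 124 K.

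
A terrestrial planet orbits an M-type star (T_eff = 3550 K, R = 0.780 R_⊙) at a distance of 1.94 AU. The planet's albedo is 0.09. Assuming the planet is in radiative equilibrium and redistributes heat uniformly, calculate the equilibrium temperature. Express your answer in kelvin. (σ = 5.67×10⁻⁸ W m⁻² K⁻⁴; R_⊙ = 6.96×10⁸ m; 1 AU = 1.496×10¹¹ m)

T_eq ≈ 106 K

R_⋆ = 0.780 × 6.96×10⁸ = 5.43×10⁸ m.
d = 1.94 AU = 2.90×10¹¹ m.
L = 4πR_⋆²σT_⋆⁴ = 4π(5.43×10⁸)² × 5.67×10⁻⁸ × (3550)⁴ = 3.34×10²⁵ W.
S = L/(4πd²) = 31.5 W m⁻².
Energy balance: absorbed = emitted ⇒ πR²·S(1−A) = 4πR²·σT_eq⁴, so T_eq⁴ = S(1−A)/(4σ).
T_eq = [31.5 × 0.91 / (4 × 5.67×10⁻⁸)]^(1/4) = (1.26×10⁸)^(1/4) = 106 K.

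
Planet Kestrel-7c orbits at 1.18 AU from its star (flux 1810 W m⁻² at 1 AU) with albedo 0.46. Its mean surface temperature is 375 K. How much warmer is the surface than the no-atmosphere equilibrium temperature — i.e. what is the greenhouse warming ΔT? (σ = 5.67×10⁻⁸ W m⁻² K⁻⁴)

ΔT ≈ 139.1 K

S = 1810/1.18² = 1300 W m⁻².
T_eq = [S(1−A)/(4σ)]^(1/4) = [1300×0.54/(4×5.67×10⁻⁸)]^(1/4) = 235.9 K.
ΔT = T_surf − T_eq = 375 − 235.9.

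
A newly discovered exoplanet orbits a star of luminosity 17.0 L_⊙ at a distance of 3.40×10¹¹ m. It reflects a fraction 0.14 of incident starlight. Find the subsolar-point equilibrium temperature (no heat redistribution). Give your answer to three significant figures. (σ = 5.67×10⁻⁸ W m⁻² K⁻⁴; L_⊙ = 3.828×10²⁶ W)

L = 17.0 × 3.828×10²⁶ = 6.51×10²⁷ W.
Flux: S = L/(4πd²) = 6.51×10²⁷/(4π×(3.40×10¹¹)²) = 4480 W m⁻².
At the subsolar point the surface absorbs S(1−A) and emits σT⁴ per unit area — no factor of 4, since only the local patch is in balance.
T = [4480 × 0.86 / 5.67×10⁻⁸]^(1/4) = (6.79×10¹⁰)^(1/4) = 511 K.

T_ss ≈ 511 K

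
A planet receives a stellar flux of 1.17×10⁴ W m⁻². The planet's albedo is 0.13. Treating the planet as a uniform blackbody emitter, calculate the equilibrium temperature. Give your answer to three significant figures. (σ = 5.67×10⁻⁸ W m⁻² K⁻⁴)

Energy balance: absorbed = emitted ⇒ πR²·S(1−A) = 4πR²·σT_eq⁴, so T_eq⁴ = S(1−A)/(4σ).
T_eq = [1.17×10⁴ × 0.87 / (4 × 5.67×10⁻⁸)]^(1/4) = (4.49×10¹⁰)^(1/4) = 460 K.

T_eq ≈ 460 K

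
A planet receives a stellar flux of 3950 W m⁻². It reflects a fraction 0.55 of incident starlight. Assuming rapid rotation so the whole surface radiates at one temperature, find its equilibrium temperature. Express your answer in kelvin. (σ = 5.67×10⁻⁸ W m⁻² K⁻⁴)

T_eq ≈ 298 K

Energy balance: absorbed = emitted ⇒ πR²·S(1−A) = 4πR²·σT_eq⁴, so T_eq⁴ = S(1−A)/(4σ).
T_eq = [3950 × 0.45 / (4 × 5.67×10⁻⁸)]^(1/4) = (7.84×10⁹)^(1/4) = 298 K.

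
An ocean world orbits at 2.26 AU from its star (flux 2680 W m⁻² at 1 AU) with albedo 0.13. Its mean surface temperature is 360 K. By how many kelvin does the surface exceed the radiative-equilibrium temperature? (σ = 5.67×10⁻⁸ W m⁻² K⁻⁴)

ΔT ≈ 148.2 K

S = 2680/2.26² = 524.7 W m⁻².
T_eq = [S(1−A)/(4σ)]^(1/4) = [524.7×0.87/(4×5.67×10⁻⁸)]^(1/4) = 211.8 K.
ΔT = T_surf − T_eq = 360 − 211.8.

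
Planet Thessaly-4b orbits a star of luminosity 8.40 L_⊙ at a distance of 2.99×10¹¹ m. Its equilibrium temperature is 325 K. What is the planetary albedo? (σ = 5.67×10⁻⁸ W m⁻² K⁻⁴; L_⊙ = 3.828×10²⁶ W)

L = 8.40 × 3.828×10²⁶ = 3.22×10²⁷ W.
Flux: S = L/(4πd²) = 3.22×10²⁷/(4π×(2.99×10¹¹)²) = 2860 W m⁻².
From T_eq⁴ = S(1−A)/(4σ): 1−A = 4σT_eq⁴/S.
1−A = 4 × 5.67×10⁻⁸ × (325)⁴ / 2860 = 0.884.

A ≈ 0.12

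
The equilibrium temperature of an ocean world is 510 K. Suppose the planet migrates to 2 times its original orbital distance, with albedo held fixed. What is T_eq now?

T_eq ≈ 361 K

T_eq ∝ L^(1/4) · d^(−1/2).
T′ = 510 / 2^(1/2) = 361 K.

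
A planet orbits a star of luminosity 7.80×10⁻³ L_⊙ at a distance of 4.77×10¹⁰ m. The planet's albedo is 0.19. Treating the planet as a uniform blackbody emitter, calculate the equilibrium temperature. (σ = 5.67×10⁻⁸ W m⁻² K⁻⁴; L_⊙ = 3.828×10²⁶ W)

T_eq ≈ 139 K

L = 7.80×10⁻³ × 3.828×10²⁶ = 2.99×10²⁴ W.
Flux: S = L/(4πd²) = 2.99×10²⁴/(4π×(4.77×10¹⁰)²) = 104 W m⁻².
Energy balance: absorbed = emitted ⇒ πR²·S(1−A) = 4πR²·σT_eq⁴, so T_eq⁴ = S(1−A)/(4σ).
T_eq = [104 × 0.81 / (4 × 5.67×10⁻⁸)]^(1/4) = (3.73×10⁸)^(1/4) = 139 K.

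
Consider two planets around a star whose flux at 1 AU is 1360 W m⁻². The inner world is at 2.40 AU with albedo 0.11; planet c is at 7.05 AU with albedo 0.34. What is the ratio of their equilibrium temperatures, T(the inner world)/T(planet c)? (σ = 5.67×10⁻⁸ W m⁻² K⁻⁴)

T_eq = [S₀(1−A)/(4σd²)]^(1/4), so T ∝ (1−A)^(1/4) / √d.
T₁ = [1360×0.89/(4×5.67×10⁻⁸×2.40²)]^(1/4) = 174.47 K.
T₂ = [1360×0.66/(4×5.67×10⁻⁸×7.05²)]^(1/4) = 94.46 K.

T₁/T₂ ≈ 1.847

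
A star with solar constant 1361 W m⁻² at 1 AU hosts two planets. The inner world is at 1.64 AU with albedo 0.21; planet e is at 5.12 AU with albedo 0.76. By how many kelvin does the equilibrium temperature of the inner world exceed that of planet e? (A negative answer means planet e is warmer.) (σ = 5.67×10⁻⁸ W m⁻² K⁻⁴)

T_eq = [S₀(1−A)/(4σd²)]^(1/4), so T ∝ (1−A)^(1/4) / √d.
T₁ = [1361×0.79/(4×5.67×10⁻⁸×1.64²)]^(1/4) = 204.90 K.
T₂ = [1361×0.24/(4×5.67×10⁻⁸×5.12²)]^(1/4) = 86.09 K.

ΔT ≈ 118.8 K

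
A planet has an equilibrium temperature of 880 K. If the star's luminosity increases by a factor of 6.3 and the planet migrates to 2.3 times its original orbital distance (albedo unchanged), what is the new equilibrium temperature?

T_eq ∝ L^(1/4) · d^(−1/2).
T′ = 880 × 6.3^(1/4) / 2.3^(1/2) = 919 K.

T_eq ≈ 919 K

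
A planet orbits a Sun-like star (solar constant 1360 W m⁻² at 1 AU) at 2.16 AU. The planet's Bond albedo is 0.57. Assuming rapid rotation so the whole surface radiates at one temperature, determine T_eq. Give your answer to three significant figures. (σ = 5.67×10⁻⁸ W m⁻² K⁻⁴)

T_eq ≈ 153 K

Flux at 2.16 AU: S = 1360/2.16² = 291 W m⁻².
Energy balance: absorbed = emitted ⇒ πR²·S(1−A) = 4πR²·σT_eq⁴, so T_eq⁴ = S(1−A)/(4σ).
T_eq = [291 × 0.43 / (4 × 5.67×10⁻⁸)]^(1/4) = (5.53×10⁸)^(1/4) = 153 K.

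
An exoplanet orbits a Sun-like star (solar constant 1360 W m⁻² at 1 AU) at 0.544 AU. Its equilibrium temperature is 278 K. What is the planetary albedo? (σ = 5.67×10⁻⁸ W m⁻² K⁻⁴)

A ≈ 0.71

Flux at 0.544 AU: S = 1360/0.544² = 4600 W m⁻².
From T_eq⁴ = S(1−A)/(4σ): 1−A = 4σT_eq⁴/S.
1−A = 4 × 5.67×10⁻⁸ × (278)⁴ / 4600 = 0.295.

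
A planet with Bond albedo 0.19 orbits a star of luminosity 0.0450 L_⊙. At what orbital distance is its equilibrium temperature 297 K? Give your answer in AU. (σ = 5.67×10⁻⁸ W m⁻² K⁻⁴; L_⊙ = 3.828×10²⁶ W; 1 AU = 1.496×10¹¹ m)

L = 0.0450 × 3.828×10²⁶ = 1.72×10²⁵ W.
From T_eq⁴ = L(1−A)/(16πσd²): d = √[L(1−A)/(16πσT_eq⁴)].
d = √[1.72×10²⁵ × 0.81 / (16π × 5.67×10⁻⁸ × (297)⁴)] = 2.51×10¹⁰ m = 0.168 AU.

d ≈ 0.168 AU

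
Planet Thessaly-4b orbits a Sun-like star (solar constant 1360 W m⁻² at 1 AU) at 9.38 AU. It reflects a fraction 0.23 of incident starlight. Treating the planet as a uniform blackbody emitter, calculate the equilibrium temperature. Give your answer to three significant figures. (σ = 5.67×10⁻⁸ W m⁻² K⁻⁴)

T_eq ≈ 85.1 K

Flux at 9.38 AU: S = 1360/9.38² = 15.5 W m⁻².
Energy balance: absorbed = emitted ⇒ πR²·S(1−A) = 4πR²·σT_eq⁴, so T_eq⁴ = S(1−A)/(4σ).
T_eq = [15.5 × 0.77 / (4 × 5.67×10⁻⁸)]^(1/4) = (5.25×10⁷)^(1/4) = 85.1 K.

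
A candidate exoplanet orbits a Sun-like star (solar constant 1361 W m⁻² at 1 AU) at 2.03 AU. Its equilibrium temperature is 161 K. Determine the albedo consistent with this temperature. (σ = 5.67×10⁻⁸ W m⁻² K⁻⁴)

A ≈ 0.54

Flux at 2.03 AU: S = 1361/2.03² = 330 W m⁻².
From T_eq⁴ = S(1−A)/(4σ): 1−A = 4σT_eq⁴/S.
1−A = 4 × 5.67×10⁻⁸ × (161)⁴ / 330 = 0.461.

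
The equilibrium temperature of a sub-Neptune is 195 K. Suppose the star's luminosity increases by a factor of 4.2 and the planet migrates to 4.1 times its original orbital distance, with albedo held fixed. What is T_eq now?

T_eq ≈ 138 K

T_eq ∝ L^(1/4) · d^(−1/2).
T′ = 195 × 4.2^(1/4) / 4.1^(1/2) = 138 K.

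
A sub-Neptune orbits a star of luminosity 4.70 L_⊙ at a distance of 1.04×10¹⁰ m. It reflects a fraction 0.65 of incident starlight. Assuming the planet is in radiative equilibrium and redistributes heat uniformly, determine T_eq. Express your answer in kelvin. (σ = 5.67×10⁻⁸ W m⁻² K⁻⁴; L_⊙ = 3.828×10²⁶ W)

T_eq ≈ 1200 K

L = 4.70 × 3.828×10²⁶ = 1.80×10²⁷ W.
Flux: S = L/(4πd²) = 1.80×10²⁷/(4π×(1.04×10¹⁰)²) = 1.32×10⁶ W m⁻².
Energy balance: absorbed = emitted ⇒ πR²·S(1−A) = 4πR²·σT_eq⁴, so T_eq⁴ = S(1−A)/(4σ).
T_eq = [1.32×10⁶ × 0.35 / (4 × 5.67×10⁻⁸)]^(1/4) = (2.04×10¹²)^(1/4) = 1200 K.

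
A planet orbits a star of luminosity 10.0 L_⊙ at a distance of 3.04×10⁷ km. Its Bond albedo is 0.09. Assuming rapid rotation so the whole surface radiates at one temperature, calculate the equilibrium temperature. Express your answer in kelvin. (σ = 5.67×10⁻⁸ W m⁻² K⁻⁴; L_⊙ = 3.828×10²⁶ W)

T_eq ≈ 1070 K

d = 3.04×10⁷ km = 3.04×10¹⁰ m.
L = 10.0 × 3.828×10²⁶ = 3.83×10²⁷ W.
Flux: S = L/(4πd²) = 3.83×10²⁷/(4π×(3.04×10¹⁰)²) = 3.30×10⁵ W m⁻².
Energy balance: absorbed = emitted ⇒ πR²·S(1−A) = 4πR²·σT_eq⁴, so T_eq⁴ = S(1−A)/(4σ).
T_eq = [3.30×10⁵ × 0.91 / (4 × 5.67×10⁻⁸)]^(1/4) = (1.32×10¹²)^(1/4) = 1070 K.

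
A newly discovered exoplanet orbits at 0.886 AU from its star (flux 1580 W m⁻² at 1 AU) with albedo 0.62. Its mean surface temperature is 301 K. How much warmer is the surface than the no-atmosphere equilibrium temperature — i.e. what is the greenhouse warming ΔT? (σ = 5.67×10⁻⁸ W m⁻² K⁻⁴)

ΔT ≈ 60.0 K

S = 1580/0.886² = 2013 W m⁻².
T_eq = [S(1−A)/(4σ)]^(1/4) = [2013×0.38/(4×5.67×10⁻⁸)]^(1/4) = 241.0 K.
ΔT = T_surf − T_eq = 301 − 241.0.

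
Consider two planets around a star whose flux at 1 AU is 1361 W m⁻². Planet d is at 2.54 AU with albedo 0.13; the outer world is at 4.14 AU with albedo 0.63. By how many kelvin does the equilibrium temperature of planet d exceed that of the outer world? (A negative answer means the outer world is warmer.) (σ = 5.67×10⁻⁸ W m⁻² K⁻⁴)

ΔT ≈ 62.0 K

T_eq = [S₀(1−A)/(4σd²)]^(1/4), so T ∝ (1−A)^(1/4) / √d.
T₁ = [1361×0.87/(4×5.67×10⁻⁸×2.54²)]^(1/4) = 168.66 K.
T₂ = [1361×0.37/(4×5.67×10⁻⁸×4.14²)]^(1/4) = 106.69 K.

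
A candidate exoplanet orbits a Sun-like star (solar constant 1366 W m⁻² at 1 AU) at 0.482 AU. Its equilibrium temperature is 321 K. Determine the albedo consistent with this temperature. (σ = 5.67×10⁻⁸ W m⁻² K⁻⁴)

A ≈ 0.59

Flux at 0.482 AU: S = 1366/0.482² = 5880 W m⁻².
From T_eq⁴ = S(1−A)/(4σ): 1−A = 4σT_eq⁴/S.
1−A = 4 × 5.67×10⁻⁸ × (321)⁴ / 5880 = 0.410.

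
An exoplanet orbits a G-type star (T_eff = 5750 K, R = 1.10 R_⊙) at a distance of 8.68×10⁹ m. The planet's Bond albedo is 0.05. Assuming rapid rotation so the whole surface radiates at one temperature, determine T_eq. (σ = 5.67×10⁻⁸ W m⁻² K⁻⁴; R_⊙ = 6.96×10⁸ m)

R_⋆ = 1.10 × 6.96×10⁸ = 7.66×10⁸ m.
L = 4πR_⋆²σT_⋆⁴ = 4π(7.66×10⁸)² × 5.67×10⁻⁸ × (5750)⁴ = 4.57×10²⁶ W.
S = L/(4πd²) = 4.82×10⁵ W m⁻².
Energy balance: absorbed = emitted ⇒ πR²·S(1−A) = 4πR²·σT_eq⁴, so T_eq⁴ = S(1−A)/(4σ).
T_eq = [4.82×10⁵ × 0.95 / (4 × 5.67×10⁻⁸)]^(1/4) = (2.02×10¹²)^(1/4) = 1190 K.

T_eq ≈ 1190 K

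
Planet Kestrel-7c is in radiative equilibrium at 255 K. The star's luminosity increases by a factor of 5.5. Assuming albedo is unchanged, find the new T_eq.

T_eq ∝ L^(1/4) · d^(−1/2).
T′ = 255 × 5.5^(1/4) = 391 K.

T_eq ≈ 391 K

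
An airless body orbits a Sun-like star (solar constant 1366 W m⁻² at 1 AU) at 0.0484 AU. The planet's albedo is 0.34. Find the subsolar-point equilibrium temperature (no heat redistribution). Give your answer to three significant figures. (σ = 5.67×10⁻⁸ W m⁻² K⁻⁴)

T_ss ≈ 1610 K

Flux at 0.0484 AU: S = 1366/0.0484² = 5.83×10⁵ W m⁻².
At the subsolar point the surface absorbs S(1−A) and emits σT⁴ per unit area — no factor of 4, since only the local patch is in balance.
T = [5.83×10⁵ × 0.66 / 5.67×10⁻⁸]^(1/4) = (6.79×10¹²)^(1/4) = 1610 K.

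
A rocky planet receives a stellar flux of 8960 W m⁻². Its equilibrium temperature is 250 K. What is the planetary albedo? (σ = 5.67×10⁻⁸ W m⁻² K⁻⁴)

A ≈ 0.90

From T_eq⁴ = S(1−A)/(4σ): 1−A = 4σT_eq⁴/S.
1−A = 4 × 5.67×10⁻⁸ × (250)⁴ / 8960 = 0.099.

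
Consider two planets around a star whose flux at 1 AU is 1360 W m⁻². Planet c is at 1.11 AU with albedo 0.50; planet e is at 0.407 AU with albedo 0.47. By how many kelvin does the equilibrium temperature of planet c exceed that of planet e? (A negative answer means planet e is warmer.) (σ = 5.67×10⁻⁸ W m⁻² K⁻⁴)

ΔT ≈ -150.1 K

T_eq = [S₀(1−A)/(4σd²)]^(1/4), so T ∝ (1−A)^(1/4) / √d.
T₁ = [1360×0.50/(4×5.67×10⁻⁸×1.11²)]^(1/4) = 222.10 K.
T₂ = [1360×0.53/(4×5.67×10⁻⁸×0.407²)]^(1/4) = 372.17 K.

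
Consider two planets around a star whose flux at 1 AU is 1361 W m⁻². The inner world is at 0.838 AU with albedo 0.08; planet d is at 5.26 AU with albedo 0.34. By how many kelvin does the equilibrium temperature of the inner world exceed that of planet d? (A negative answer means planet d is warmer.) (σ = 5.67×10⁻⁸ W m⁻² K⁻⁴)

ΔT ≈ 188.4 K

T_eq = [S₀(1−A)/(4σd²)]^(1/4), so T ∝ (1−A)^(1/4) / √d.
T₁ = [1361×0.92/(4×5.67×10⁻⁸×0.838²)]^(1/4) = 297.77 K.
T₂ = [1361×0.66/(4×5.67×10⁻⁸×5.26²)]^(1/4) = 109.38 K.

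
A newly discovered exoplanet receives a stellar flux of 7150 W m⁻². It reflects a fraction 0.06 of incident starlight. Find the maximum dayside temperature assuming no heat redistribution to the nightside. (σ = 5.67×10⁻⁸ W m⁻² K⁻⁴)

With no redistribution each surface element balances locally: S(1−A) = σT⁴.
T = [7150 × 0.94 / 5.67×10⁻⁸]^(1/4) = (1.19×10¹¹)^(1/4) = 587 K.

T_ss ≈ 587 K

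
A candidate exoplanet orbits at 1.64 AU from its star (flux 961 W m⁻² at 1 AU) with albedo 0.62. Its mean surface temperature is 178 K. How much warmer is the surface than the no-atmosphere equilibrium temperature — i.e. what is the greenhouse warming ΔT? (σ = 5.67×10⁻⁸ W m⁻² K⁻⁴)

ΔT ≈ 21.6 K

S = 961/1.64² = 357.3 W m⁻².
T_eq = [S(1−A)/(4σ)]^(1/4) = [357.3×0.38/(4×5.67×10⁻⁸)]^(1/4) = 156.4 K.
ΔT = T_surf − T_eq = 178 − 156.4.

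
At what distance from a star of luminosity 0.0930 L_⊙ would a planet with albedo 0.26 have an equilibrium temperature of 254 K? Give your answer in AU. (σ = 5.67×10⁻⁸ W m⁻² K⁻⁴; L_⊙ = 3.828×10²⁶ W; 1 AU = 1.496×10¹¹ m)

d ≈ 0.315 AU

L = 0.0930 × 3.828×10²⁶ = 3.56×10²⁵ W.
From T_eq⁴ = L(1−A)/(16πσd²): d = √[L(1−A)/(16πσT_eq⁴)].
d = √[3.56×10²⁵ × 0.74 / (16π × 5.67×10⁻⁸ × (254)⁴)] = 4.71×10¹⁰ m = 0.315 AU.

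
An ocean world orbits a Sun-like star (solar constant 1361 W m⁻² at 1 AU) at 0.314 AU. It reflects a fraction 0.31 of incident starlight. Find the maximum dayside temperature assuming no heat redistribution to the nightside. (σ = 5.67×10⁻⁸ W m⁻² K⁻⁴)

T_ss ≈ 640 K

Flux at 0.314 AU: S = 1361/0.314² = 1.38×10⁴ W m⁻².
With no redistribution each surface element balances locally: S(1−A) = σT⁴.
T = [1.38×10⁴ × 0.69 / 5.67×10⁻⁸]^(1/4) = (1.68×10¹¹)^(1/4) = 640 K.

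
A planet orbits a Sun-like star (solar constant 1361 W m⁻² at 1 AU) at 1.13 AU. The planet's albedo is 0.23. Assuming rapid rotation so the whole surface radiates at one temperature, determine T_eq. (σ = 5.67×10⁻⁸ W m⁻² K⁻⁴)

T_eq ≈ 245 K

Flux at 1.13 AU: S = 1361/1.13² = 1070 W m⁻².
Energy balance: absorbed = emitted ⇒ πR²·S(1−A) = 4πR²·σT_eq⁴, so T_eq⁴ = S(1−A)/(4σ).
T_eq = [1070 × 0.77 / (4 × 5.67×10⁻⁸)]^(1/4) = (3.62×10⁹)^(1/4) = 245 K.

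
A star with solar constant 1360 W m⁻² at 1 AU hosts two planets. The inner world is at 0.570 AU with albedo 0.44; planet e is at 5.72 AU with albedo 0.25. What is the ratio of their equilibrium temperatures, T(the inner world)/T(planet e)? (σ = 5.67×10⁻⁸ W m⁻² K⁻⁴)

T_eq = [S₀(1−A)/(4σd²)]^(1/4), so T ∝ (1−A)^(1/4) / √d.
T₁ = [1360×0.56/(4×5.67×10⁻⁸×0.570²)]^(1/4) = 318.85 K.
T₂ = [1360×0.75/(4×5.67×10⁻⁸×5.72²)]^(1/4) = 108.28 K.

T₁/T₂ ≈ 2.945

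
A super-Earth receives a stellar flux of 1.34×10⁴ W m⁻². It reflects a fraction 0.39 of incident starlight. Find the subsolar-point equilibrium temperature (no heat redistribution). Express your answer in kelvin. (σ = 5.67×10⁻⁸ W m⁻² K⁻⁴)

T_ss ≈ 616 K

At the subsolar point the surface absorbs S(1−A) and emits σT⁴ per unit area — no factor of 4, since only the local patch is in balance.
T = [1.34×10⁴ × 0.61 / 5.67×10⁻⁸]^(1/4) = (1.44×10¹¹)^(1/4) = 616 K.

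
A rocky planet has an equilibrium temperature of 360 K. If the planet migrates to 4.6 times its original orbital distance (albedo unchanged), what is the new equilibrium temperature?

T_eq ∝ L^(1/4) · d^(−1/2).
T′ = 360 / 4.6^(1/2) = 168 K.

T_eq ≈ 168 K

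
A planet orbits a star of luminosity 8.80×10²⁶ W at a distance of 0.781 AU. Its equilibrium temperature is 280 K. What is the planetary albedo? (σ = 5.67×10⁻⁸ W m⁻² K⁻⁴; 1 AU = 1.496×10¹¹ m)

d = 0.781 AU = 1.17×10¹¹ m.
Flux: S = L/(4πd²) = 8.80×10²⁶/(4π×(1.17×10¹¹)²) = 5130 W m⁻².
From T_eq⁴ = S(1−A)/(4σ): 1−A = 4σT_eq⁴/S.
1−A = 4 × 5.67×10⁻⁸ × (280)⁴ / 5130 = 0.272.

A ≈ 0.73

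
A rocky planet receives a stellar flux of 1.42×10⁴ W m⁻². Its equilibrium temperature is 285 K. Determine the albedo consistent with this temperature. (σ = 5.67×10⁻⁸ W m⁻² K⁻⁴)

From T_eq⁴ = S(1−A)/(4σ): 1−A = 4σT_eq⁴/S.
1−A = 4 × 5.67×10⁻⁸ × (285)⁴ / 1.42×10⁴ = 0.105.

A ≈ 0.89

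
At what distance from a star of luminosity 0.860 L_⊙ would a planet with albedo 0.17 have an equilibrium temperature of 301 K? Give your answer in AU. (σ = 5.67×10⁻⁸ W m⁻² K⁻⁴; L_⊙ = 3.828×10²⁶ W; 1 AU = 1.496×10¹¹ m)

L = 0.860 × 3.828×10²⁶ = 3.29×10²⁶ W.
From T_eq⁴ = L(1−A)/(16πσd²): d = √[L(1−A)/(16πσT_eq⁴)].
d = √[3.29×10²⁶ × 0.83 / (16π × 5.67×10⁻⁸ × (301)⁴)] = 1.08×10¹¹ m = 0.722 AU.

d ≈ 0.722 AU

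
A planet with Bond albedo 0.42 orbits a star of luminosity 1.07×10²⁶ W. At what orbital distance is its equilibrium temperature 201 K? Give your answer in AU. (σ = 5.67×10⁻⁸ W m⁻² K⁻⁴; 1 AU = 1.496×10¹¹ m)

d ≈ 0.772 AU

From T_eq⁴ = L(1−A)/(16πσd²): d = √[L(1−A)/(16πσT_eq⁴)].
d = √[1.07×10²⁶ × 0.58 / (16π × 5.67×10⁻⁸ × (201)⁴)] = 1.16×10¹¹ m = 0.772 AU.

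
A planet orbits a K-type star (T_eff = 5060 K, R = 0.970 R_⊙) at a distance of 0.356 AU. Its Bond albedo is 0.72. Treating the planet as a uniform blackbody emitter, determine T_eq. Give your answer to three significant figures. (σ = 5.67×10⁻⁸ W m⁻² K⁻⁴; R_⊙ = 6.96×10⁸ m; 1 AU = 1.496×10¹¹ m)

T_eq ≈ 293 K

R_⋆ = 0.970 × 6.96×10⁸ = 6.75×10⁸ m.
d = 0.356 AU = 5.33×10¹⁰ m.
L = 4πR_⋆²σT_⋆⁴ = 4π(6.75×10⁸)² × 5.67×10⁻⁸ × (5060)⁴ = 2.13×10²⁶ W.
S = L/(4πd²) = 5970 W m⁻².
Energy balance: absorbed = emitted ⇒ πR²·S(1−A) = 4πR²·σT_eq⁴, so T_eq⁴ = S(1−A)/(4σ).
T_eq = [5970 × 0.28 / (4 × 5.67×10⁻⁸)]^(1/4) = (7.37×10⁹)^(1/4) = 293 K.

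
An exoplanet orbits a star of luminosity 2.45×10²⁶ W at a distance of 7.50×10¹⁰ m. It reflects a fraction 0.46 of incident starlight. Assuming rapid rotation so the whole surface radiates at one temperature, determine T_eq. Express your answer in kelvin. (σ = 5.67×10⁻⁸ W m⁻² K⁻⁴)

T_eq ≈ 301 K

Flux: S = L/(4πd²) = 2.45×10²⁶/(4π×(7.50×10¹⁰)²) = 3470 W m⁻².
Energy balance: absorbed = emitted ⇒ πR²·S(1−A) = 4πR²·σT_eq⁴, so T_eq⁴ = S(1−A)/(4σ).
T_eq = [3470 × 0.54 / (4 × 5.67×10⁻⁸)]^(1/4) = (8.25×10⁹)^(1/4) = 301 K.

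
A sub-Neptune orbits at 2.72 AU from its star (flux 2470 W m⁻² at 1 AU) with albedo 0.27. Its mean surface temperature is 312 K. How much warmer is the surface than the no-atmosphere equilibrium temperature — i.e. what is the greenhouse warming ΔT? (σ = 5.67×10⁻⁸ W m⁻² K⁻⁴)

S = 2470/2.72² = 333.9 W m⁻².
T_eq = [S(1−A)/(4σ)]^(1/4) = [333.9×0.73/(4×5.67×10⁻⁸)]^(1/4) = 181.1 K.
ΔT = T_surf − T_eq = 312 − 181.1.

ΔT ≈ 130.9 K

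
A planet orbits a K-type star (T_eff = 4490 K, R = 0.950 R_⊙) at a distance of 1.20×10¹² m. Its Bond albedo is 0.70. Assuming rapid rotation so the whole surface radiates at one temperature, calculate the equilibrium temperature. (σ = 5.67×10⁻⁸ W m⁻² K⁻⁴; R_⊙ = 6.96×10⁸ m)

T_eq ≈ 55.2 K

R_⋆ = 0.950 × 6.96×10⁸ = 6.61×10⁸ m.
L = 4πR_⋆²σT_⋆⁴ = 4π(6.61×10⁸)² × 5.67×10⁻⁸ × (4490)⁴ = 1.27×10²⁶ W.
S = L/(4πd²) = 7.00 W m⁻².
Energy balance: absorbed = emitted ⇒ πR²·S(1−A) = 4πR²·σT_eq⁴, so T_eq⁴ = S(1−A)/(4σ).
T_eq = [7.00 × 0.30 / (4 × 5.67×10⁻⁸)]^(1/4) = (9.25×10⁶)^(1/4) = 55.2 K.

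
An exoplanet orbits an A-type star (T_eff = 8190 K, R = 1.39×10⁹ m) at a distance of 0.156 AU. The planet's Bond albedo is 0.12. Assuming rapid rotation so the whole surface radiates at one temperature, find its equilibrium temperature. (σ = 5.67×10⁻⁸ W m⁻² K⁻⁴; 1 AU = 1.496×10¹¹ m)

d = 0.156 AU = 2.33×10¹⁰ m.
L = 4πR_⋆²σT_⋆⁴ = 4π(1.39×10⁹)² × 5.67×10⁻⁸ × (8190)⁴ = 6.19×10²⁷ W.
S = L/(4πd²) = 9.05×10⁵ W m⁻².
Energy balance: absorbed = emitted ⇒ πR²·S(1−A) = 4πR²·σT_eq⁴, so T_eq⁴ = S(1−A)/(4σ).
T_eq = [9.05×10⁵ × 0.88 / (4 × 5.67×10⁻⁸)]^(1/4) = (3.51×10¹²)^(1/4) = 1370 K.

T_eq ≈ 1370 K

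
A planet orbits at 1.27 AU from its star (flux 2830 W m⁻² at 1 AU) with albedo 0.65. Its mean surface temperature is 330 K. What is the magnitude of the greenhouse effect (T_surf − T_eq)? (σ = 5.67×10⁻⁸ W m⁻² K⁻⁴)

S = 2830/1.27² = 1755 W m⁻².
T_eq = [S(1−A)/(4σ)]^(1/4) = [1755×0.35/(4×5.67×10⁻⁸)]^(1/4) = 228.1 K.
ΔT = T_surf − T_eq = 330 − 228.1.

ΔT ≈ 101.9 K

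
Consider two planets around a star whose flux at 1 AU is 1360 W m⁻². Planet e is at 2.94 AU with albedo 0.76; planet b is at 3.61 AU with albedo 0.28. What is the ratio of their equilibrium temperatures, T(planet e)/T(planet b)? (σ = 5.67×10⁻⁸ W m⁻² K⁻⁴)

T_eq = [S₀(1−A)/(4σd²)]^(1/4), so T ∝ (1−A)^(1/4) / √d.
T₁ = [1360×0.24/(4×5.67×10⁻⁸×2.94²)]^(1/4) = 113.59 K.
T₂ = [1360×0.72/(4×5.67×10⁻⁸×3.61²)]^(1/4) = 134.91 K.

T₁/T₂ ≈ 0.842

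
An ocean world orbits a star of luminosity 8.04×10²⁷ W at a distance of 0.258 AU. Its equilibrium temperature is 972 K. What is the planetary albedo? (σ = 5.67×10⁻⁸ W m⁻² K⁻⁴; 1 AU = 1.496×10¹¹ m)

A ≈ 0.53

d = 0.258 AU = 3.86×10¹⁰ m.
Flux: S = L/(4πd²) = 8.04×10²⁷/(4π×(3.86×10¹⁰)²) = 4.29×10⁵ W m⁻².
From T_eq⁴ = S(1−A)/(4σ): 1−A = 4σT_eq⁴/S.
1−A = 4 × 5.67×10⁻⁸ × (972)⁴ / 4.29×10⁵ = 0.471.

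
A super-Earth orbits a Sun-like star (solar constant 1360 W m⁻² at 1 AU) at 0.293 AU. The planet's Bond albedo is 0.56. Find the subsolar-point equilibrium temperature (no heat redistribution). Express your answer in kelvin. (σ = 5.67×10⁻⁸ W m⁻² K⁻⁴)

Flux at 0.293 AU: S = 1360/0.293² = 1.58×10⁴ W m⁻².
At the subsolar point the surface absorbs S(1−A) and emits σT⁴ per unit area — no factor of 4, since only the local patch is in balance.
T = [1.58×10⁴ × 0.44 / 5.67×10⁻⁸]^(1/4) = (1.23×10¹¹)^(1/4) = 592 K.

T_ss ≈ 592 K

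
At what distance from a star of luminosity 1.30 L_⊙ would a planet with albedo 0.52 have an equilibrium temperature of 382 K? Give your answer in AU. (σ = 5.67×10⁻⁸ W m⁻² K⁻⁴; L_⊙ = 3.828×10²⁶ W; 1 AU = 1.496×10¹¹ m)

d ≈ 0.419 AU

L = 1.30 × 3.828×10²⁶ = 4.98×10²⁶ W.
From T_eq⁴ = L(1−A)/(16πσd²): d = √[L(1−A)/(16πσT_eq⁴)].
d = √[4.98×10²⁶ × 0.48 / (16π × 5.67×10⁻⁸ × (382)⁴)] = 6.27×10¹⁰ m = 0.419 AU.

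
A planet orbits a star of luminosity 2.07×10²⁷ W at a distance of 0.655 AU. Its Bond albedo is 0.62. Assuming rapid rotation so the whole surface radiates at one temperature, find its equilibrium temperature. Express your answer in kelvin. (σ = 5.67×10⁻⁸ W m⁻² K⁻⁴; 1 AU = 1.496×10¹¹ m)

d = 0.655 AU = 9.80×10¹⁰ m.
Flux: S = L/(4πd²) = 2.07×10²⁷/(4π×(9.80×10¹⁰)²) = 1.72×10⁴ W m⁻².
Energy balance: absorbed = emitted ⇒ πR²·S(1−A) = 4πR²·σT_eq⁴, so T_eq⁴ = S(1−A)/(4σ).
T_eq = [1.72×10⁴ × 0.38 / (4 × 5.67×10⁻⁸)]^(1/4) = (2.87×10¹⁰)^(1/4) = 412 K.

T_eq ≈ 412 K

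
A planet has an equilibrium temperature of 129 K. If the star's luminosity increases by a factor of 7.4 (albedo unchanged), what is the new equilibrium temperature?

T_eq ≈ 213 K

T_eq ∝ L^(1/4) · d^(−1/2).
T′ = 129 × 7.4^(1/4) = 213 K.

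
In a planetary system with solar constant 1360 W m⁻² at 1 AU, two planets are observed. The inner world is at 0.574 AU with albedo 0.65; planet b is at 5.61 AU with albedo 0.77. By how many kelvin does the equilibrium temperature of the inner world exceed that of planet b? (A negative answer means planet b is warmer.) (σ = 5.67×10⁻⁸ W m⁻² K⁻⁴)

ΔT ≈ 201.1 K

T_eq = [S₀(1−A)/(4σd²)]^(1/4), so T ∝ (1−A)^(1/4) / √d.
T₁ = [1360×0.35/(4×5.67×10⁻⁸×0.574²)]^(1/4) = 282.51 K.
T₂ = [1360×0.23/(4×5.67×10⁻⁸×5.61²)]^(1/4) = 81.36 K.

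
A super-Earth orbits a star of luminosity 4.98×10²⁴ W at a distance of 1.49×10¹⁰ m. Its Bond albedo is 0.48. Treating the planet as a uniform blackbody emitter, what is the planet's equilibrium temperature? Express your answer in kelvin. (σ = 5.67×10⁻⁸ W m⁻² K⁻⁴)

Flux: S = L/(4πd²) = 4.98×10²⁴/(4π×(1.49×10¹⁰)²) = 1790 W m⁻².
Energy balance: absorbed = emitted ⇒ πR²·S(1−A) = 4πR²·σT_eq⁴, so T_eq⁴ = S(1−A)/(4σ).
T_eq = [1790 × 0.52 / (4 × 5.67×10⁻⁸)]^(1/4) = (4.09×10⁹)^(1/4) = 253 K.

T_eq ≈ 253 K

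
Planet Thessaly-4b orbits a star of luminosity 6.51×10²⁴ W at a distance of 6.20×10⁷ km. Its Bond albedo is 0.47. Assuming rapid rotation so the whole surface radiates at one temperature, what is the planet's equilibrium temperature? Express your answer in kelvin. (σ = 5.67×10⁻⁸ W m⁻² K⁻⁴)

d = 6.20×10⁷ km = 6.20×10¹⁰ m.
Flux: S = L/(4πd²) = 6.51×10²⁴/(4π×(6.20×10¹⁰)²) = 135 W m⁻².
Energy balance: absorbed = emitted ⇒ πR²·S(1−A) = 4πR²·σT_eq⁴, so T_eq⁴ = S(1−A)/(4σ).
T_eq = [135 × 0.53 / (4 × 5.67×10⁻⁸)]^(1/4) = (3.15×10⁸)^(1/4) = 133 K.

T_eq ≈ 133 K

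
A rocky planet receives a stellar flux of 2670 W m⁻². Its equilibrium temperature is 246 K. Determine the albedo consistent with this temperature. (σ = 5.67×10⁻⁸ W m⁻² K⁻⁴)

From T_eq⁴ = S(1−A)/(4σ): 1−A = 4σT_eq⁴/S.
1−A = 4 × 5.67×10⁻⁸ × (246)⁴ / 2670 = 0.311.

A ≈ 0.69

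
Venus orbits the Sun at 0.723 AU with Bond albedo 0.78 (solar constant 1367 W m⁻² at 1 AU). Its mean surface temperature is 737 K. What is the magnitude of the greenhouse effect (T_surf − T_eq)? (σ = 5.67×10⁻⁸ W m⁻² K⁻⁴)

S = 1367/0.723² = 2615 W m⁻².
T_eq = [S(1−A)/(4σ)]^(1/4) = [2615×0.22/(4×5.67×10⁻⁸)]^(1/4) = 224.4 K.
ΔT = T_surf − T_eq = 737 − 224.4.

ΔT ≈ 512.6 K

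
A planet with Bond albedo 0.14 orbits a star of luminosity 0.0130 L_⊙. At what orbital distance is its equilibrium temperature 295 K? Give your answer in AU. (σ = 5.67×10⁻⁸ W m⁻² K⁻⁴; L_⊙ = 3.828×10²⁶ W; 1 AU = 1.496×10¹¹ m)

L = 0.0130 × 3.828×10²⁶ = 4.98×10²⁴ W.
From T_eq⁴ = L(1−A)/(16πσd²): d = √[L(1−A)/(16πσT_eq⁴)].
d = √[4.98×10²⁴ × 0.86 / (16π × 5.67×10⁻⁸ × (295)⁴)] = 1.41×10¹⁰ m = 0.0941 AU.

d ≈ 0.0941 AU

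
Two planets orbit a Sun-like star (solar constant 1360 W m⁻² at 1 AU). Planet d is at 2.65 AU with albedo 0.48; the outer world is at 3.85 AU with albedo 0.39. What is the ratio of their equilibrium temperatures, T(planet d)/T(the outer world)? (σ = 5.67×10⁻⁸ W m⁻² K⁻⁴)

T₁/T₂ ≈ 1.158

T_eq = [S₀(1−A)/(4σd²)]^(1/4), so T ∝ (1−A)^(1/4) / √d.
T₁ = [1360×0.52/(4×5.67×10⁻⁸×2.65²)]^(1/4) = 145.16 K.
T₂ = [1360×0.61/(4×5.67×10⁻⁸×3.85²)]^(1/4) = 125.34 K.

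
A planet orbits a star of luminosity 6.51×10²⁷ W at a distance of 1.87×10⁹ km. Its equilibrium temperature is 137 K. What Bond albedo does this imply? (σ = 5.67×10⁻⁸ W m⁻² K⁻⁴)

A ≈ 0.46

d = 1.87×10⁹ km = 1.87×10¹² m.
Flux: S = L/(4πd²) = 6.51×10²⁷/(4π×(1.87×10¹²)²) = 148 W m⁻².
From T_eq⁴ = S(1−A)/(4σ): 1−A = 4σT_eq⁴/S.
1−A = 4 × 5.67×10⁻⁸ × (137)⁴ / 148 = 0.539.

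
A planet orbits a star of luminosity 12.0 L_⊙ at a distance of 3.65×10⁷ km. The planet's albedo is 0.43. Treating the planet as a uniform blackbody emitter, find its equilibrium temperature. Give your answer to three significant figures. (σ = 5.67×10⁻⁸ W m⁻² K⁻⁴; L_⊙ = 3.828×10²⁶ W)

d = 3.65×10⁷ km = 3.65×10¹⁰ m.
L = 12.0 × 3.828×10²⁶ = 4.59×10²⁷ W.
Flux: S = L/(4πd²) = 4.59×10²⁷/(4π×(3.65×10¹⁰)²) = 2.74×10⁵ W m⁻².
Energy balance: absorbed = emitted ⇒ πR²·S(1−A) = 4πR²·σT_eq⁴, so T_eq⁴ = S(1−A)/(4σ).
T_eq = [2.74×10⁵ × 0.57 / (4 × 5.67×10⁻⁸)]^(1/4) = (6.90×10¹¹)^(1/4) = 911 K.

T_eq ≈ 911 K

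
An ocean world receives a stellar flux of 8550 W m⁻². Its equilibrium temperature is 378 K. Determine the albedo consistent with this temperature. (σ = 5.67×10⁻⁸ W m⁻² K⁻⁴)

A ≈ 0.46

From T_eq⁴ = S(1−A)/(4σ): 1−A = 4σT_eq⁴/S.
1−A = 4 × 5.67×10⁻⁸ × (378)⁴ / 8550 = 0.542.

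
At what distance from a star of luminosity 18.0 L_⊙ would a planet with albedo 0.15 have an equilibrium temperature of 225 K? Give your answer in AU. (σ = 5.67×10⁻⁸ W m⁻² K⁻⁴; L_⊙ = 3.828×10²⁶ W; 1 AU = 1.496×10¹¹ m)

d ≈ 5.99 AU

L = 18.0 × 3.828×10²⁶ = 6.89×10²⁷ W.
From T_eq⁴ = L(1−A)/(16πσd²): d = √[L(1−A)/(16πσT_eq⁴)].
d = √[6.89×10²⁷ × 0.85 / (16π × 5.67×10⁻⁸ × (225)⁴)] = 8.95×10¹¹ m = 5.99 AU.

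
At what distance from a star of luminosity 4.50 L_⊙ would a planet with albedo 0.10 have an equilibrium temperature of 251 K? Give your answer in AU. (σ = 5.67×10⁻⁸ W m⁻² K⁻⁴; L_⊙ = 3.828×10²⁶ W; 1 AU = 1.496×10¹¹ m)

L = 4.50 × 3.828×10²⁶ = 1.72×10²⁷ W.
From T_eq⁴ = L(1−A)/(16πσd²): d = √[L(1−A)/(16πσT_eq⁴)].
d = √[1.72×10²⁷ × 0.90 / (16π × 5.67×10⁻⁸ × (251)⁴)] = 3.70×10¹¹ m = 2.47 AU.

d ≈ 2.47 AU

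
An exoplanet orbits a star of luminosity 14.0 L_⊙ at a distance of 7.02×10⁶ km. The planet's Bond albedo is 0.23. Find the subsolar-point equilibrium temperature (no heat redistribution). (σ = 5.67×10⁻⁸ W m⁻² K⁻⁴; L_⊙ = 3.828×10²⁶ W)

d = 7.02×10⁶ km = 7.02×10⁹ m.
L = 14.0 × 3.828×10²⁶ = 5.36×10²⁷ W.
Flux: S = L/(4πd²) = 5.36×10²⁷/(4π×(7.02×10⁹)²) = 8.65×10⁶ W m⁻².
At the subsolar point the surface absorbs S(1−A) and emits σT⁴ per unit area — no factor of 4, since only the local patch is in balance.
T = [8.65×10⁶ × 0.77 / 5.67×10⁻⁸]^(1/4) = (1.18×10¹⁴)^(1/4) = 3290 K.

T_ss ≈ 3290 K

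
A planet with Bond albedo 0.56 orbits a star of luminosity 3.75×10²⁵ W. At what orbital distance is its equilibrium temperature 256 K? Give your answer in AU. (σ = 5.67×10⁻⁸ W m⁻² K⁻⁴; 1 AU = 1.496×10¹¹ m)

d ≈ 0.245 AU

From T_eq⁴ = L(1−A)/(16πσd²): d = √[L(1−A)/(16πσT_eq⁴)].
d = √[3.75×10²⁵ × 0.44 / (16π × 5.67×10⁻⁸ × (256)⁴)] = 3.67×10¹⁰ m = 0.245 AU.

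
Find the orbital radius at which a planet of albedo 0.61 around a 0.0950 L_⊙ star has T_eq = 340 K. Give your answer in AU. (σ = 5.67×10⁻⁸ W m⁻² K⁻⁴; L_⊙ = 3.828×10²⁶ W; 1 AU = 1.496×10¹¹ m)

L = 0.0950 × 3.828×10²⁶ = 3.64×10²⁵ W.
From T_eq⁴ = L(1−A)/(16πσd²): d = √[L(1−A)/(16πσT_eq⁴)].
d = √[3.64×10²⁵ × 0.39 / (16π × 5.67×10⁻⁸ × (340)⁴)] = 1.93×10¹⁰ m = 0.129 AU.

d ≈ 0.129 AU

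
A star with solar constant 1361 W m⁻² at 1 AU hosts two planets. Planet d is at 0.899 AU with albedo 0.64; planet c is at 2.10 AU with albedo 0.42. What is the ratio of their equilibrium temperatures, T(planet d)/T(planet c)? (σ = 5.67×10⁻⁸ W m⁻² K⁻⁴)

T₁/T₂ ≈ 1.357

T_eq = [S₀(1−A)/(4σd²)]^(1/4), so T ∝ (1−A)^(1/4) / √d.
T₁ = [1361×0.36/(4×5.67×10⁻⁸×0.899²)]^(1/4) = 227.38 K.
T₂ = [1361×0.58/(4×5.67×10⁻⁸×2.10²)]^(1/4) = 167.61 K.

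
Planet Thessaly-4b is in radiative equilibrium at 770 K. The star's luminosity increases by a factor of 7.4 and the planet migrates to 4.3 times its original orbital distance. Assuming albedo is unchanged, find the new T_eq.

T_eq ≈ 612 K

T_eq ∝ L^(1/4) · d^(−1/2).
T′ = 770 × 7.4^(1/4) / 4.3^(1/2) = 612 K.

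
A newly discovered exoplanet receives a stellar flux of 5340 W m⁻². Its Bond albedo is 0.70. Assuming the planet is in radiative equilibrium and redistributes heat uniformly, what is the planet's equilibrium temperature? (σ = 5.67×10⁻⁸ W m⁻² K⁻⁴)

Energy balance: absorbed = emitted ⇒ πR²·S(1−A) = 4πR²·σT_eq⁴, so T_eq⁴ = S(1−A)/(4σ).
T_eq = [5340 × 0.30 / (4 × 5.67×10⁻⁸)]^(1/4) = (7.06×10⁹)^(1/4) = 290 K.

T_eq ≈ 290 K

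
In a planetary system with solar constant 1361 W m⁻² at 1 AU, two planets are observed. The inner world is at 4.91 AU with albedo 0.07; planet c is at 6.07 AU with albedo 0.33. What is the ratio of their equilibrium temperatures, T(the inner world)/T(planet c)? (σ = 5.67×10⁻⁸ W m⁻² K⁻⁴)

T₁/T₂ ≈ 1.207

T_eq = [S₀(1−A)/(4σd²)]^(1/4), so T ∝ (1−A)^(1/4) / √d.
T₁ = [1361×0.93/(4×5.67×10⁻⁸×4.91²)]^(1/4) = 123.35 K.
T₂ = [1361×0.67/(4×5.67×10⁻⁸×6.07²)]^(1/4) = 102.21 K.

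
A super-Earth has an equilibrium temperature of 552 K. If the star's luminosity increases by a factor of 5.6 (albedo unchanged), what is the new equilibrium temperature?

T_eq ≈ 849 K

T_eq ∝ L^(1/4) · d^(−1/2).
T′ = 552 × 5.6^(1/4) = 849 K.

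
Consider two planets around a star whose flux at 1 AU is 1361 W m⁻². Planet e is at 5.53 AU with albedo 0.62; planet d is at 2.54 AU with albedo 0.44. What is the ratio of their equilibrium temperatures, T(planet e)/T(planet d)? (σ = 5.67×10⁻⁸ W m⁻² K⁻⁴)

T_eq = [S₀(1−A)/(4σd²)]^(1/4), so T ∝ (1−A)^(1/4) / √d.
T₁ = [1361×0.38/(4×5.67×10⁻⁸×5.53²)]^(1/4) = 92.93 K.
T₂ = [1361×0.56/(4×5.67×10⁻⁸×2.54²)]^(1/4) = 151.07 K.

T₁/T₂ ≈ 0.615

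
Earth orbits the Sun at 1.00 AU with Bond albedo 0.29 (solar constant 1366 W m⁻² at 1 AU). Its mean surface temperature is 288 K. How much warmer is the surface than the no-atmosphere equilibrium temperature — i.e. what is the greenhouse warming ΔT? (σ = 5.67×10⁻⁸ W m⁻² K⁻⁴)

S = 1366/1.00² = 1366 W m⁻².
T_eq = [S(1−A)/(4σ)]^(1/4) = [1366×0.71/(4×5.67×10⁻⁸)]^(1/4) = 255.7 K.
ΔT = T_surf − T_eq = 288 − 255.7.

ΔT ≈ 32.3 K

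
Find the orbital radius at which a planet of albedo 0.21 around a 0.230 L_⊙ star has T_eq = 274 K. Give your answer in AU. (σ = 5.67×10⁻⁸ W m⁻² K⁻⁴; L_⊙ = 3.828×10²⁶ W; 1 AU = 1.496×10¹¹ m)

L = 0.230 × 3.828×10²⁶ = 8.80×10²⁵ W.
From T_eq⁴ = L(1−A)/(16πσd²): d = √[L(1−A)/(16πσT_eq⁴)].
d = √[8.80×10²⁵ × 0.79 / (16π × 5.67×10⁻⁸ × (274)⁴)] = 6.58×10¹⁰ m = 0.440 AU.

d ≈ 0.440 AU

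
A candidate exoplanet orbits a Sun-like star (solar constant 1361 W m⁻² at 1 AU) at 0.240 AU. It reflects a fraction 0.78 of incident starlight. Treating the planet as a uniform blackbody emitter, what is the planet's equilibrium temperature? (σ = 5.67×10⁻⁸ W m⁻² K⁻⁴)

T_eq ≈ 389 K

Flux at 0.240 AU: S = 1361/0.240² = 2.36×10⁴ W m⁻².
Energy balance: absorbed = emitted ⇒ πR²·S(1−A) = 4πR²·σT_eq⁴, so T_eq⁴ = S(1−A)/(4σ).
T_eq = [2.36×10⁴ × 0.22 / (4 × 5.67×10⁻⁸)]^(1/4) = (2.29×10¹⁰)^(1/4) = 389 K.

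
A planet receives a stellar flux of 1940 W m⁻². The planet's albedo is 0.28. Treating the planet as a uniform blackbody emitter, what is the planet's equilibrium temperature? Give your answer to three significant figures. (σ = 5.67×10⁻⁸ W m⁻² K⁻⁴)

T_eq ≈ 280 K

Energy balance: absorbed = emitted ⇒ πR²·S(1−A) = 4πR²·σT_eq⁴, so T_eq⁴ = S(1−A)/(4σ).
T_eq = [1940 × 0.72 / (4 × 5.67×10⁻⁸)]^(1/4) = (6.16×10⁹)^(1/4) = 280 K.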